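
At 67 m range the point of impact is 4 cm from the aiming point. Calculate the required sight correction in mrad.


1 mrad subtends 1 cm per 10 m of range, so adj = error_cm / (dist_m / 10) = 4 / (67/10) = 0.597 mrad

0.597 mrad


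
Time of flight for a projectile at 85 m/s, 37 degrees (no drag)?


T = 2*v0*sin(theta)/g = 2*85*sin(37°)/9.81 = 10.43 s

10.43 s


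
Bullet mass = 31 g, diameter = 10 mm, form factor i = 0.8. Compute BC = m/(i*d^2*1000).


BC = m/(i*d^2*1000) = 31/(0.8 * 10^2 * 1000) = 0.0003875

0.0003875


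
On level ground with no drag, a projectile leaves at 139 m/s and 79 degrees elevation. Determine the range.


R = v0^2 * sin(2*theta) / g = 139^2 * sin(2*79°) / 9.81 = 737.8 m

737.8 m


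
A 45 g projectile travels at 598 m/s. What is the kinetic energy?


E = 0.5*m*v^2 = 0.5*0.045*598^2 = 8046 J

8046 J


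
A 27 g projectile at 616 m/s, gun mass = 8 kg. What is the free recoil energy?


v_r = m_p*v_p/m_gun = 0.027*616/8 = 2.079 m/s, E_r = 0.5*m_gun*v_r^2 = 0.5*8*2.079^2 = 17.29 J

17.29 J


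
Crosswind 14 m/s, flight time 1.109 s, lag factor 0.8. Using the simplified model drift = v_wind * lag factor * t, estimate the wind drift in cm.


drift = v_wind * lag * t = 14 * 0.8 * 1.109 = 12.4208 m ≈ 1242 cm

1242 cm


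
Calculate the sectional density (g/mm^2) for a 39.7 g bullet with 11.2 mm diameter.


SD = m/d^2 = 39.7/11.2^2 = 0.3165 g/mm^2

0.3165 g/mm^2


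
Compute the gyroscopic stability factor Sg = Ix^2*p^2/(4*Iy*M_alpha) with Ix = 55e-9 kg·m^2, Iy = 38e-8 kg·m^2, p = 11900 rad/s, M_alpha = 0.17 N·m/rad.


Sg = Ix^2 * p^2 / (4 * Iy * M_alpha) = (55e-9)^2 * 11900^2 / (4 * 38e-8 * 0.17) = 1.658

1.658


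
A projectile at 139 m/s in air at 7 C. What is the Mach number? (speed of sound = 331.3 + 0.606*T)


a = 331.3 + 0.606*(7) = 335.542 m/s
M = v/a = 139/335.542 = 0.4143

0.4143


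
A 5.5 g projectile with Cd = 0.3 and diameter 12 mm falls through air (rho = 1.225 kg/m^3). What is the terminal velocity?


A = pi*(d/2)^2 = pi*(12/2000)^2 = 1.13097e-04 m^2
vt = sqrt(2mg/(Cd*rho*A)) = sqrt(2*0.0055*9.81/(0.3 * 1.225 * 1.13097e-04)) = 50.95 m/s

50.95 m/s


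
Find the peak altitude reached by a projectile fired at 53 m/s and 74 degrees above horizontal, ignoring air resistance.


H = (v0*sin(theta))^2 / (2g) = (53*sin(74°))^2 / (2*9.81) = 132.3 m

132.3 m


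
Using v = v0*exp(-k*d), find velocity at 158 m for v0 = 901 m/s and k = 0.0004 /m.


v = v0*exp(-k*d) = 901*exp(-0.0004*158) = 845.8 m/s

845.8 m/s


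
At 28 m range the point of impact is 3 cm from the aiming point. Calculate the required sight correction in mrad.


1 mrad subtends 1 cm per 10 m of range, so adj = error_cm / (dist_m / 10) = 3 / (28/10) = 1.071 mrad

1.071 mrad


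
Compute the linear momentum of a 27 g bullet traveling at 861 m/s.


p = m*v = 0.027*861 = 23.25 kg·m/s

23.25 kg·m/s


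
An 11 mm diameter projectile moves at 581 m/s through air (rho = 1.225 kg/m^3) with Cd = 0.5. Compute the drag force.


A = pi*(d/2)^2 = pi*(11/2000)^2 = 9.50332e-05 m^2
Fd = 0.5*Cd*rho*A*v^2 = 0.5*0.5*1.225*9.50332e-05*581^2 = 9.824 N

9.824 N


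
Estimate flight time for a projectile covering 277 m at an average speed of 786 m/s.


t = d/v = 277/786 = 0.3524 s

0.3524 s


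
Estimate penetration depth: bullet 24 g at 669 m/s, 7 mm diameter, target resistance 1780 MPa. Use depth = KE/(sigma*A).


A = pi*(d/2)^2 = pi*(7/2)^2 = 38.4845 mm^2
E = 0.5*m*v^2 = 0.5*0.024*669^2 = 5370.73 J
depth = E/(sigma*A) = 5370.73 J / (1780 MPa * 38.4845 mm^2) = 5370.73/(1780 * 38.4845) m = 0.0784021 m ≈ 78.4 mm

78.4 mm


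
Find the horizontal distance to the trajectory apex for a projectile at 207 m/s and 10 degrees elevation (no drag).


R = v0^2*sin(2*theta)/g = 207^2*sin(2*10°)/9.81 = 1493.91 m
apex_dist = R/2 = 1493.91/2 = 747 m

747 m


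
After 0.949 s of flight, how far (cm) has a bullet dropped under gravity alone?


drop = 0.5*g*t^2 = 0.5*9.81*0.949^2 = 4.41745 m ≈ 441.7 cm

441.7 cm


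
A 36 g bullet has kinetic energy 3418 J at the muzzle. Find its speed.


v = sqrt(2*E/m) = sqrt(2*3418/0.036) = 435.8 m/s

435.8 m/s


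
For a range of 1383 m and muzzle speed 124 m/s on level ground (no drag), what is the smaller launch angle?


sin(2*theta) = R*g/v0^2 = 1383*9.81/124^2 = 0.882364, theta = arcsin(0.882364)/2 = 30.96°

30.96 degrees


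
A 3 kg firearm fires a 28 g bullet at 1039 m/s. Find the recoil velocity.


v_recoil = m_p * v_p / m_gun = 0.028 * 1039 / 3 = 9.697 m/s

9.697 m/s


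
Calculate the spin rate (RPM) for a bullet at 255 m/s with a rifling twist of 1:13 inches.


twist_m = 13*0.0254 = 0.3302 m
spin = v/twist = 255/0.3302 = 772.2592 rev/s
RPM = spin*60 = 772.2592*60 ≈ 46336 RPM

46336 RPM


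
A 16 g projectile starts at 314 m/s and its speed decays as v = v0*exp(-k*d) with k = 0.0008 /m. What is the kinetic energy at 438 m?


v = v0*exp(-k*d) = 314*exp(-0.0008*438) = 221.184 m/s
E = 0.5*m*v^2 = 0.5*0.016*221.184^2 = 391.4 J

391.4 J


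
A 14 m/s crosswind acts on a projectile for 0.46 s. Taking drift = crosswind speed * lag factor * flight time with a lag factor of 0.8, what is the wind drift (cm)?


drift = v_wind * lag * t = 14 * 0.8 * 0.46 = 5.152 m ≈ 515.2 cm

515.2 cm


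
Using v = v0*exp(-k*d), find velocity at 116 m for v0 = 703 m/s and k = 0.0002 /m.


v = v0*exp(-k*d) = 703*exp(-0.0002*116) = 686.9 m/s

686.9 m/s


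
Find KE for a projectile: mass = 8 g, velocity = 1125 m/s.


E = 0.5*m*v^2 = 0.5*0.008*1125^2 = 5062 J

5062 J


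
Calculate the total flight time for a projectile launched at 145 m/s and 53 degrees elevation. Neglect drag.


T = 2*v0*sin(theta)/g = 2*145*sin(53°)/9.81 = 23.61 s

23.61 s


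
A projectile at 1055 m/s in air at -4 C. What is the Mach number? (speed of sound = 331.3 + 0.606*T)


a = 331.3 + 0.606*(-4) = 328.876 m/s
M = v/a = 1055/328.876 = 3.208

3.208


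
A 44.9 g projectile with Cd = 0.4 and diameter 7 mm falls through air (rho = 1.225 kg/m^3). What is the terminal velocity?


A = pi*(d/2)^2 = pi*(7/2000)^2 = 3.84845e-05 m^2
vt = sqrt(2mg/(Cd*rho*A)) = sqrt(2*0.0449*9.81/(0.4 * 1.225 * 3.84845e-05)) = 216.1 m/s

216.1 m/s


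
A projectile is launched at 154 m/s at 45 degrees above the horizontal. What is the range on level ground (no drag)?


R = v0^2 * sin(2*theta) / g = 154^2 * sin(2*45°) / 9.81 = 2418 m

2418 m


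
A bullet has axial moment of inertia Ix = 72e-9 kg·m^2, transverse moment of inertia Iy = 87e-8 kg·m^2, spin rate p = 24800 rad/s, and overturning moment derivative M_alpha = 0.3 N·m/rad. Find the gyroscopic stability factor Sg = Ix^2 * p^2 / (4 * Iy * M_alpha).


Sg = Ix^2 * p^2 / (4 * Iy * M_alpha) = (72e-9)^2 * 24800^2 / (4 * 87e-8 * 0.3) = 3.054

3.054


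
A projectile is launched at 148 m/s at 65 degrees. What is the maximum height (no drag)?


H = (v0*sin(theta))^2 / (2g) = (148*sin(65°))^2 / (2*9.81) = 917 m

917 m


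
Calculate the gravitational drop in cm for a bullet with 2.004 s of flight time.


drop = 0.5*g*t^2 = 0.5*9.81*2.004^2 = 19.6986 m ≈ 1970 cm

1970 cm


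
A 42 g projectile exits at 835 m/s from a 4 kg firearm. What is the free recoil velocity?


v_recoil = m_p * v_p / m_gun = 0.042 * 835 / 4 = 8.768 m/s

8.768 m/s


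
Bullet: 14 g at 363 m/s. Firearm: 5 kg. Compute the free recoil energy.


v_r = m_p*v_p/m_gun = 0.014*363/5 = 1.0164 m/s, E_r = 0.5*m_gun*v_r^2 = 0.5*5*1.0164^2 = 2.583 J

2.583 J


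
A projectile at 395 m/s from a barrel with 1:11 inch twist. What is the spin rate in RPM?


twist_m = 11*0.0254 = 0.2794 m
spin = v/twist = 395/0.2794 = 1413.744 rev/s
RPM = spin*60 = 1413.744*60 ≈ 84825 RPM

84825 RPM


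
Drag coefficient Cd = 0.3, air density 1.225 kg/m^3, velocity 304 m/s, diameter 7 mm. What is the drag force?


A = pi*(d/2)^2 = pi*(7/2000)^2 = 3.84845e-05 m^2
Fd = 0.5*Cd*rho*A*v^2 = 0.5*0.3*1.225*3.84845e-05*304^2 = 0.6535 N

0.6535 N


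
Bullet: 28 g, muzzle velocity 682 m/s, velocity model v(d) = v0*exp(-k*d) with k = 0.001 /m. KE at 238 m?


v = v0*exp(-k*d) = 682*exp(-0.001*238) = 537.554 m/s
E = 0.5*m*v^2 = 0.5*0.028*537.554^2 = 4046 J

4046 J


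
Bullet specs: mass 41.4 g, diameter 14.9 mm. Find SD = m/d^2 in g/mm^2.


SD = m/d^2 = 41.4/14.9^2 = 0.1865 g/mm^2

0.1865 g/mm^2


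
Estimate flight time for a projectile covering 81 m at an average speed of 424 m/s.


t = d/v = 81/424 = 0.191 s

0.191 s


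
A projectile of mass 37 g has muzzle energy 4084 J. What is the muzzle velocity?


v = sqrt(2*E/m) = sqrt(2*4084/0.037) = 469.8 m/s

469.8 m/s


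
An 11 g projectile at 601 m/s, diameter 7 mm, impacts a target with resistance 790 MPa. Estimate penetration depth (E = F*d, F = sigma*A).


A = pi*(d/2)^2 = pi*(7/2)^2 = 38.4845 mm^2
E = 0.5*m*v^2 = 0.5*0.011*601^2 = 1986.61 J
depth = E/(sigma*A) = 1986.61 J / (790 MPa * 38.4845 mm^2) = 1986.61/(790 * 38.4845) m = 0.0653429 m ≈ 65.34 mm

65.34 mm


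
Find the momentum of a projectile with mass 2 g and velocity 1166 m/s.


p = m*v = 0.002*1166 = 2.332 kg·m/s

2.332 kg·m/s


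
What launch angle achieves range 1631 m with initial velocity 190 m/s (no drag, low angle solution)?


sin(2*theta) = R*g/v0^2 = 1631*9.81/190^2 = 0.443216, theta = arcsin(0.443216)/2 = 13.15°

13.15 degrees


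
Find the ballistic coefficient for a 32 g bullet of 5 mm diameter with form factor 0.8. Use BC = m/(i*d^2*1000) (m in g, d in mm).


BC = m/(i*d^2*1000) = 32/(0.8 * 5^2 * 1000) = 0.0016

0.0016


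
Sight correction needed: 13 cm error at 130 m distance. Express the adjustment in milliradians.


1 mrad subtends 1 cm per 10 m of range, so adj = error_cm / (dist_m / 10) = 13 / (130/10) = 1 mrad

1 mrad


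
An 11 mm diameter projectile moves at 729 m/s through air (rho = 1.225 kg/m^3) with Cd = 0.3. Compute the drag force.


A = pi*(d/2)^2 = pi*(11/2000)^2 = 9.50332e-05 m^2
Fd = 0.5*Cd*rho*A*v^2 = 0.5*0.3*1.225*9.50332e-05*729^2 = 9.28 N

9.28 N


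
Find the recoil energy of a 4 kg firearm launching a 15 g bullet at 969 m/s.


v_r = m_p*v_p/m_gun = 0.015*969/4 = 3.63375 m/s, E_r = 0.5*m_gun*v_r^2 = 0.5*4*3.63375^2 = 26.41 J

26.41 J


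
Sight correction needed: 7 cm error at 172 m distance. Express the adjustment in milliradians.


1 mrad subtends 1 cm per 10 m of range, so adj = error_cm / (dist_m / 10) = 7 / (172/10) = 0.407 mrad

0.407 mrad


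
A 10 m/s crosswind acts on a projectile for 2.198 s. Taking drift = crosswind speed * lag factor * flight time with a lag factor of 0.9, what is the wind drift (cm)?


drift = v_wind * lag * t = 10 * 0.9 * 2.198 = 19.782 m ≈ 1978 cm

1978 cm


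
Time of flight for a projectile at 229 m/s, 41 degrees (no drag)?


T = 2*v0*sin(theta)/g = 2*229*sin(41°)/9.81 = 30.63 s

30.63 s


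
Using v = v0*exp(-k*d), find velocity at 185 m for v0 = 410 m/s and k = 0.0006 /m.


v = v0*exp(-k*d) = 410*exp(-0.0006*185) = 366.9 m/s

366.9 m/s


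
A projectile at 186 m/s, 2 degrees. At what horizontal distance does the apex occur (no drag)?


R = v0^2*sin(2*theta)/g = 186^2*sin(2*2°)/9.81 = 246.004 m
apex_dist = R/2 = 246.004/2 = 123 m

123 m


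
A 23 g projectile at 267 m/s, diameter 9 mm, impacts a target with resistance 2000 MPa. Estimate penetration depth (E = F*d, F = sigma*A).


A = pi*(d/2)^2 = pi*(9/2)^2 = 63.6173 mm^2
E = 0.5*m*v^2 = 0.5*0.023*267^2 = 819.823 J
depth = E/(sigma*A) = 819.823 J / (2000 MPa * 63.6173 mm^2) = 819.823/(2000 * 63.6173) m = 0.00644341 m ≈ 6.443 mm

6.443 mm


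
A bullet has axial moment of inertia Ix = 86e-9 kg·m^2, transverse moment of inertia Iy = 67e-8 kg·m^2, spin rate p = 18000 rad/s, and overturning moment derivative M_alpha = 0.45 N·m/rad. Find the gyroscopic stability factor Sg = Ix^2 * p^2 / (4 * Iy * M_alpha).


Sg = Ix^2 * p^2 / (4 * Iy * M_alpha) = (86e-9)^2 * 18000^2 / (4 * 67e-8 * 0.45) = 1.987

1.987


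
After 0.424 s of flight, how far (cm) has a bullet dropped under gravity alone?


drop = 0.5*g*t^2 = 0.5*9.81*0.424^2 = 0.881801 m ≈ 88.18 cm

88.18 cm


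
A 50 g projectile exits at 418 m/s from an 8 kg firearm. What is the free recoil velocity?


v_recoil = m_p * v_p / m_gun = 0.05 * 418 / 8 = 2.613 m/s

2.613 m/s


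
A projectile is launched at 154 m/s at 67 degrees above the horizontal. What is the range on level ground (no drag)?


R = v0^2 * sin(2*theta) / g = 154^2 * sin(2*67°) / 9.81 = 1739 m

1739 m


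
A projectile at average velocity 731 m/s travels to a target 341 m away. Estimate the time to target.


t = d/v = 341/731 = 0.4665 s

0.4665 s


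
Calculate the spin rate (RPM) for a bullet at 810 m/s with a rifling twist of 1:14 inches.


twist_m = 14*0.0254 = 0.3556 m
spin = v/twist = 810/0.3556 = 2277.84 rev/s
RPM = spin*60 = 2277.84*60 ≈ 136670 RPM

136670 RPM


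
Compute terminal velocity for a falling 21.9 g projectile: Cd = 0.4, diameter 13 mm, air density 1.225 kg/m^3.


A = pi*(d/2)^2 = pi*(13/2000)^2 = 1.32732e-04 m^2
vt = sqrt(2mg/(Cd*rho*A)) = sqrt(2*0.0219*9.81/(0.4 * 1.225 * 1.32732e-04)) = 81.28 m/s

81.28 m/s


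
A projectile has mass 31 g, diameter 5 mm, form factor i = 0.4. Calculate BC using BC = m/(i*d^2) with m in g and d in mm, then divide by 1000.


BC = m/(i*d^2*1000) = 31/(0.4 * 5^2 * 1000) = 0.0031

0.0031


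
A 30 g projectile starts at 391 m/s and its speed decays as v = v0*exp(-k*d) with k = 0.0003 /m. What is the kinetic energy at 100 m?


v = v0*exp(-k*d) = 391*exp(-0.0003*100) = 379.444 m/s
E = 0.5*m*v^2 = 0.5*0.03*379.444^2 = 2160 J

2160 J


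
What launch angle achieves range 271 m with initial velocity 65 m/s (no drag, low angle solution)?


sin(2*theta) = R*g/v0^2 = 271*9.81/65^2 = 0.629233, theta = arcsin(0.629233)/2 = 19.5°

19.5 degrees


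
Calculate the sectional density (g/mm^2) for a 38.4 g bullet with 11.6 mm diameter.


SD = m/d^2 = 38.4/11.6^2 = 0.2854 g/mm^2

0.2854 g/mm^2


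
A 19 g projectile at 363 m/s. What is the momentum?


p = m*v = 0.019*363 = 6.897 kg·m/s

6.897 kg·m/s


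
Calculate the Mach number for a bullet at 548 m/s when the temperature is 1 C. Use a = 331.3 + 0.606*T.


a = 331.3 + 0.606*(1) = 331.906 m/s
M = v/a = 548/331.906 = 1.651

1.651


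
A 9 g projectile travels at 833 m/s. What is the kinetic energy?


E = 0.5*m*v^2 = 0.5*0.009*833^2 = 3123 J

3123 J


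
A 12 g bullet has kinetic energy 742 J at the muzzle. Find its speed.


v = sqrt(2*E/m) = sqrt(2*742/0.012) = 351.7 m/s

351.7 m/s


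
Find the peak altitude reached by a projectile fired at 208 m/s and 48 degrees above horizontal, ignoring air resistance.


H = (v0*sin(theta))^2 / (2g) = (208*sin(48°))^2 / (2*9.81) = 1218 m

1218 m


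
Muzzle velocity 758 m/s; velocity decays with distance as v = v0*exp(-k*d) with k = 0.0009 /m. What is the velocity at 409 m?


v = v0*exp(-k*d) = 758*exp(-0.0009*409) = 524.6 m/s

524.6 m/s


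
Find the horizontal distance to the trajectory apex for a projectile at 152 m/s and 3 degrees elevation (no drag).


R = v0^2*sin(2*theta)/g = 152^2*sin(2*3°)/9.81 = 246.18 m
apex_dist = R/2 = 246.18/2 = 123.1 m

123.1 m


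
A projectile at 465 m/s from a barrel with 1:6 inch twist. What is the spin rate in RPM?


twist_m = 6*0.0254 = 0.1524 m
spin = v/twist = 465/0.1524 = 3051.181 rev/s
RPM = spin*60 = 3051.181*60 ≈ 183071 RPM

183071 RPM


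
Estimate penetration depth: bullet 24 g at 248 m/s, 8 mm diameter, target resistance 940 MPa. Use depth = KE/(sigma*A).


A = pi*(d/2)^2 = pi*(8/2)^2 = 50.2655 mm^2
E = 0.5*m*v^2 = 0.5*0.024*248^2 = 738.048 J
depth = E/(sigma*A) = 738.048 J / (940 MPa * 50.2655 mm^2) = 738.048/(940 * 50.2655) m = 0.0156202 m ≈ 15.62 mm

15.62 mm


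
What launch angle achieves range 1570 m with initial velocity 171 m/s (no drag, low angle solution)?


sin(2*theta) = R*g/v0^2 = 1570*9.81/171^2 = 0.526716, theta = arcsin(0.526716)/2 = 15.89°

15.89 degrees


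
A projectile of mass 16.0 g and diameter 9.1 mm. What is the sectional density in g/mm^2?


SD = m/d^2 = 16.0/9.1^2 = 0.1932 g/mm^2

0.1932 g/mm^2


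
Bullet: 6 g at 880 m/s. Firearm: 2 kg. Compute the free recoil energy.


v_r = m_p*v_p/m_gun = 0.006*880/2 = 2.64 m/s, E_r = 0.5*m_gun*v_r^2 = 0.5*2*2.64^2 = 6.97 J

6.97 J


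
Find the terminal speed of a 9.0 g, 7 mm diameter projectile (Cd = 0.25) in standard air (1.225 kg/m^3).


A = pi*(d/2)^2 = pi*(7/2000)^2 = 3.84845e-05 m^2
vt = sqrt(2mg/(Cd*rho*A)) = sqrt(2*0.009*9.81/(0.25 * 1.225 * 3.84845e-05)) = 122.4 m/s

122.4 m/s


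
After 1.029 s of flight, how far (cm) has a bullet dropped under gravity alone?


drop = 0.5*g*t^2 = 0.5*9.81*1.029^2 = 5.19362 m ≈ 519.4 cm

519.4 cm


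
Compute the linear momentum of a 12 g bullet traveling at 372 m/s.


p = m*v = 0.012*372 = 4.464 kg·m/s

4.464 kg·m/s


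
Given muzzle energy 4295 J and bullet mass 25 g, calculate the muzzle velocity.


v = sqrt(2*E/m) = sqrt(2*4295/0.025) = 586.2 m/s

586.2 m/s


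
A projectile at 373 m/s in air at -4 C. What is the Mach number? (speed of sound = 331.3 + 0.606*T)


a = 331.3 + 0.606*(-4) = 328.876 m/s
M = v/a = 373/328.876 = 1.134

1.134


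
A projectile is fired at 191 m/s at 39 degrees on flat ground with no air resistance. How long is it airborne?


T = 2*v0*sin(theta)/g = 2*191*sin(39°)/9.81 = 24.51 s

24.51 s


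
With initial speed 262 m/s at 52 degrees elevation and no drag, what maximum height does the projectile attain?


H = (v0*sin(theta))^2 / (2g) = (262*sin(52°))^2 / (2*9.81) = 2173 m

2173 m


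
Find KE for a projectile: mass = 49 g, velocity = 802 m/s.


E = 0.5*m*v^2 = 0.5*0.049*802^2 = 15758 J

15758 J


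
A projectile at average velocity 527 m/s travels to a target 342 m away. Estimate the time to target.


t = d/v = 342/527 = 0.649 s

0.649 s


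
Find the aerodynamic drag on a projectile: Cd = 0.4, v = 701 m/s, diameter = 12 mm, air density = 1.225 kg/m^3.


A = pi*(d/2)^2 = pi*(12/2000)^2 = 1.13097e-04 m^2
Fd = 0.5*Cd*rho*A*v^2 = 0.5*0.4*1.225*1.13097e-04*701^2 = 13.62 N

13.62 N


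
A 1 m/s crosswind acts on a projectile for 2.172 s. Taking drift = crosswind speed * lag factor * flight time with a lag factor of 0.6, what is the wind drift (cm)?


drift = v_wind * lag * t = 1 * 0.6 * 2.172 = 1.3032 m ≈ 130.3 cm

130.3 cm


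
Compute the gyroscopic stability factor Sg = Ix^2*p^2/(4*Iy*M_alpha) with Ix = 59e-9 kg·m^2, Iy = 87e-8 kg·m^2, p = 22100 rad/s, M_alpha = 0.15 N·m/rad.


Sg = Ix^2 * p^2 / (4 * Iy * M_alpha) = (59e-9)^2 * 22100^2 / (4 * 87e-8 * 0.15) = 3.257

3.257


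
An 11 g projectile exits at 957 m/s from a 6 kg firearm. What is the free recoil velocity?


v_recoil = m_p * v_p / m_gun = 0.011 * 957 / 6 = 1.754 m/s

1.754 m/s


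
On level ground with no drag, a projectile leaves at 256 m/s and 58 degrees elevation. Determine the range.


R = v0^2 * sin(2*theta) / g = 256^2 * sin(2*58°) / 9.81 = 6004 m

6004 m


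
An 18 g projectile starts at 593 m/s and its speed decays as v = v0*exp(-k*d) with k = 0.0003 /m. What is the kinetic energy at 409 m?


v = v0*exp(-k*d) = 593*exp(-0.0003*409) = 524.526 m/s
E = 0.5*m*v^2 = 0.5*0.018*524.526^2 = 2476 J

2476 J


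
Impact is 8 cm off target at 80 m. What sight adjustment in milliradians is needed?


1 mrad subtends 1 cm per 10 m of range, so adj = error_cm / (dist_m / 10) = 8 / (80/10) = 1 mrad

1 mrad


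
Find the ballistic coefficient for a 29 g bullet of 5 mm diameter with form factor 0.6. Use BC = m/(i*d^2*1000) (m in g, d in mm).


BC = m/(i*d^2*1000) = 29/(0.6 * 5^2 * 1000) = 0.001933

0.001933


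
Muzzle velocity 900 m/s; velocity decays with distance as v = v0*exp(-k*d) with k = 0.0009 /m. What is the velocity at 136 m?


v = v0*exp(-k*d) = 900*exp(-0.0009*136) = 796.3 m/s

796.3 m/s


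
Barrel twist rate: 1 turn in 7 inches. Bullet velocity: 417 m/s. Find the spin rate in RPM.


twist_m = 7*0.0254 = 0.1778 m
spin = v/twist = 417/0.1778 = 2345.332 rev/s
RPM = spin*60 = 2345.332*60 ≈ 140720 RPM

140720 RPM


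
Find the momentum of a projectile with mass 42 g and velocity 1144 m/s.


p = m*v = 0.042*1144 = 48.05 kg·m/s

48.05 kg·m/s


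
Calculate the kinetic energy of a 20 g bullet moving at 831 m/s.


E = 0.5*m*v^2 = 0.5*0.02*831^2 = 6906 J

6906 J


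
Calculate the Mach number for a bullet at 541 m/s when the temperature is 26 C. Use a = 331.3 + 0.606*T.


a = 331.3 + 0.606*(26) = 347.056 m/s
M = v/a = 541/347.056 = 1.559

1.559


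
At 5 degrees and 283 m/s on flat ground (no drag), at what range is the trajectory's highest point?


R = v0^2*sin(2*theta)/g = 283^2*sin(2*5°)/9.81 = 1417.67 m
apex_dist = R/2 = 1417.67/2 = 708.8 m

708.8 m


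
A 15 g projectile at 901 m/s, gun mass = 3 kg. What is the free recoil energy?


v_r = m_p*v_p/m_gun = 0.015*901/3 = 4.505 m/s, E_r = 0.5*m_gun*v_r^2 = 0.5*3*4.505^2 = 30.44 J

30.44 J


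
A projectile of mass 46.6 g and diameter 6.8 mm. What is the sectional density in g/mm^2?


SD = m/d^2 = 46.6/6.8^2 = 1.008 g/mm^2

1.008 g/mm^2


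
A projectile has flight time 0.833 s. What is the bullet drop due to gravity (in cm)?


drop = 0.5*g*t^2 = 0.5*9.81*0.833^2 = 3.40353 m ≈ 340.4 cm

340.4 cm


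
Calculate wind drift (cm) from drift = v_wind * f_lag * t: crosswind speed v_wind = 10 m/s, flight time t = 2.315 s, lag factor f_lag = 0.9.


drift = v_wind * lag * t = 10 * 0.9 * 2.315 = 20.835 m ≈ 2084 cm

2084 cm


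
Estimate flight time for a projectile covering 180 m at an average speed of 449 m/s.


t = d/v = 180/449 = 0.4009 s

0.4009 s


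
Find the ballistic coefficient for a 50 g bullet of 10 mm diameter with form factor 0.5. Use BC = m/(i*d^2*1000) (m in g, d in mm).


BC = m/(i*d^2*1000) = 50/(0.5 * 10^2 * 1000) = 0.001

0.001


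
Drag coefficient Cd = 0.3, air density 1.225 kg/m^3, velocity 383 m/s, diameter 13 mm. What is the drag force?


A = pi*(d/2)^2 = pi*(13/2000)^2 = 1.32732e-04 m^2
Fd = 0.5*Cd*rho*A*v^2 = 0.5*0.3*1.225*1.32732e-04*383^2 = 3.578 N

3.578 N


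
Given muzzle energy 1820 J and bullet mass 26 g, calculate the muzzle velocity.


v = sqrt(2*E/m) = sqrt(2*1820/0.026) = 374.2 m/s

374.2 m/s


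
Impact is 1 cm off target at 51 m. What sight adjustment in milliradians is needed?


1 mrad subtends 1 cm per 10 m of range, so adj = error_cm / (dist_m / 10) = 1 / (51/10) = 0.1961 mrad

0.1961 mrad


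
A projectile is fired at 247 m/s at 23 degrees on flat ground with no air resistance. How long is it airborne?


T = 2*v0*sin(theta)/g = 2*247*sin(23°)/9.81 = 19.68 s

19.68 s


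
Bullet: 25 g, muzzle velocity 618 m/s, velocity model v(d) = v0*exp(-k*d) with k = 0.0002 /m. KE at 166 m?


v = v0*exp(-k*d) = 618*exp(-0.0002*166) = 597.819 m/s
E = 0.5*m*v^2 = 0.5*0.025*597.819^2 = 4467 J

4467 J


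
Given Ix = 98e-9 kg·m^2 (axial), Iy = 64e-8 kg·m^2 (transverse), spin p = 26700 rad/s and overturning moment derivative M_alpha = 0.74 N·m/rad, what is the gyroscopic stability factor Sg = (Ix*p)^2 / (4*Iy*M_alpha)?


Sg = Ix^2 * p^2 / (4 * Iy * M_alpha) = (98e-9)^2 * 26700^2 / (4 * 64e-8 * 0.74) = 3.614

3.614


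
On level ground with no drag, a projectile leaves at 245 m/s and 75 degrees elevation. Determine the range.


R = v0^2 * sin(2*theta) / g = 245^2 * sin(2*75°) / 9.81 = 3059 m

3059 m


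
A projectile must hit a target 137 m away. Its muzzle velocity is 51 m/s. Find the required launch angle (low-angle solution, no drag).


sin(2*theta) = R*g/v0^2 = 137*9.81/51^2 = 0.516713, theta = arcsin(0.516713)/2 = 15.56°

15.56 degrees


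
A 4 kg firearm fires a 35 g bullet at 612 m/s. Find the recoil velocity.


v_recoil = m_p * v_p / m_gun = 0.035 * 612 / 4 = 5.355 m/s

5.355 m/s


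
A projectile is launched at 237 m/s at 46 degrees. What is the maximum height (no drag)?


H = (v0*sin(theta))^2 / (2g) = (237*sin(46°))^2 / (2*9.81) = 1481 m

1481 m


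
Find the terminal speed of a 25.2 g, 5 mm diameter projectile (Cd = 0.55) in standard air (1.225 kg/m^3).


A = pi*(d/2)^2 = pi*(5/2000)^2 = 1.96350e-05 m^2
vt = sqrt(2mg/(Cd*rho*A)) = sqrt(2*0.0252*9.81/(0.55 * 1.225 * 1.96350e-05)) = 193.3 m/s

193.3 m/s


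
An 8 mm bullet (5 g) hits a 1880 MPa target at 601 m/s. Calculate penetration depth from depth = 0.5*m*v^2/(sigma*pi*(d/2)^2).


A = pi*(d/2)^2 = pi*(8/2)^2 = 50.2655 mm^2
E = 0.5*m*v^2 = 0.5*0.005*601^2 = 903.003 J
depth = E/(sigma*A) = 903.003 J / (1880 MPa * 50.2655 mm^2) = 903.003/(1880 * 50.2655) m = 0.00955567 m ≈ 9.556 mm

9.556 mm


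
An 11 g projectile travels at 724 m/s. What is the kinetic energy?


E = 0.5*m*v^2 = 0.5*0.011*724^2 = 2883 J

2883 J


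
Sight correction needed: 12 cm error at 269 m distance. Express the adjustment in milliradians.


1 mrad subtends 1 cm per 10 m of range, so adj = error_cm / (dist_m / 10) = 12 / (269/10) = 0.4461 mrad

0.4461 mrad


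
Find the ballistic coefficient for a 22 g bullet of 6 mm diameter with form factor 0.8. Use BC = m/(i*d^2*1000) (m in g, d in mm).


BC = m/(i*d^2*1000) = 22/(0.8 * 6^2 * 1000) = 0.0007639

0.0007639


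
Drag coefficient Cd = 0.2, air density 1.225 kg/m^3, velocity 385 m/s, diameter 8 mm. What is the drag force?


A = pi*(d/2)^2 = pi*(8/2000)^2 = 5.02655e-05 m^2
Fd = 0.5*Cd*rho*A*v^2 = 0.5*0.2*1.225*5.02655e-05*385^2 = 0.9127 N

0.9127 N


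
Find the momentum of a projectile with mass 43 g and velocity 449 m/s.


p = m*v = 0.043*449 = 19.31 kg·m/s

19.31 kg·m/s


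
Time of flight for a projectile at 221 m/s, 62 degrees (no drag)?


T = 2*v0*sin(theta)/g = 2*221*sin(62°)/9.81 = 39.78 s

39.78 s


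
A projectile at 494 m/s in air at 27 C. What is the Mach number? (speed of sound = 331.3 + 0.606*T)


a = 331.3 + 0.606*(27) = 347.662 m/s
M = v/a = 494/347.662 = 1.421

1.421


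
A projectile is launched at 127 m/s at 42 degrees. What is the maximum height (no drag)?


H = (v0*sin(theta))^2 / (2g) = (127*sin(42°))^2 / (2*9.81) = 368.1 m

368.1 m


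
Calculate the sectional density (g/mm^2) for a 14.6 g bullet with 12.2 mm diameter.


SD = m/d^2 = 14.6/12.2^2 = 0.09809 g/mm^2

0.09809 g/mm^2


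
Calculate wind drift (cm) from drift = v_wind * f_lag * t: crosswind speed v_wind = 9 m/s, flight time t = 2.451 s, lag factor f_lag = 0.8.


drift = v_wind * lag * t = 9 * 0.8 * 2.451 = 17.6472 m ≈ 1765 cm

1765 cm


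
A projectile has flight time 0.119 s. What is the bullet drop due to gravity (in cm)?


drop = 0.5*g*t^2 = 0.5*9.81*0.119^2 = 0.0694597 m ≈ 6.946 cm

6.946 cm


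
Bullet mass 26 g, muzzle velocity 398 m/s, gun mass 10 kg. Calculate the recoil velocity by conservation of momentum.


v_recoil = m_p * v_p / m_gun = 0.026 * 398 / 10 = 1.035 m/s

1.035 m/s


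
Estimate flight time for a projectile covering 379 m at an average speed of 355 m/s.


t = d/v = 379/355 = 1.068 s

1.068 s


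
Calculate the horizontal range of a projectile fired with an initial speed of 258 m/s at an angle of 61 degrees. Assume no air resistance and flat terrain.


R = v0^2 * sin(2*theta) / g = 258^2 * sin(2*61°) / 9.81 = 5754 m

5754 m


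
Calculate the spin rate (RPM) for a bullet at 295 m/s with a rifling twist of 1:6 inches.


twist_m = 6*0.0254 = 0.1524 m
spin = v/twist = 295/0.1524 = 1935.696 rev/s
RPM = spin*60 = 1935.696*60 ≈ 116142 RPM

116142 RPM


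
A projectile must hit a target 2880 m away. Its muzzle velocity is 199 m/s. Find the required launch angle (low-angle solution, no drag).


sin(2*theta) = R*g/v0^2 = 2880*9.81/199^2 = 0.713437, theta = arcsin(0.713437)/2 = 22.76°

22.76 degrees


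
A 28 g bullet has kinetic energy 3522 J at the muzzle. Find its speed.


v = sqrt(2*E/m) = sqrt(2*3522/0.028) = 501.6 m/s

501.6 m/s


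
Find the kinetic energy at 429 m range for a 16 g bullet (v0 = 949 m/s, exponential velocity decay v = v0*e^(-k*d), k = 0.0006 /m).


v = v0*exp(-k*d) = 949*exp(-0.0006*429) = 733.633 m/s
E = 0.5*m*v^2 = 0.5*0.016*733.633^2 = 4306 J

4306 J


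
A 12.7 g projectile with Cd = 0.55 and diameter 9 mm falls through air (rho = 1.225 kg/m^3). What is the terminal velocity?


A = pi*(d/2)^2 = pi*(9/2000)^2 = 6.36173e-05 m^2
vt = sqrt(2mg/(Cd*rho*A)) = sqrt(2*0.0127*9.81/(0.55 * 1.225 * 6.36173e-05)) = 76.25 m/s

76.25 m/s


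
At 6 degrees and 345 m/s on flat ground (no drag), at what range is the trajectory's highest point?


R = v0^2*sin(2*theta)/g = 345^2*sin(2*6°)/9.81 = 2522.6 m
apex_dist = R/2 = 2522.6/2 = 1261 m

1261 m


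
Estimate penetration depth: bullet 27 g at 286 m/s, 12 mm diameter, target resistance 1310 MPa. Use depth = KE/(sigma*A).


A = pi*(d/2)^2 = pi*(12/2)^2 = 113.097 mm^2
E = 0.5*m*v^2 = 0.5*0.027*286^2 = 1104.25 J
depth = E/(sigma*A) = 1104.25 J / (1310 MPa * 113.097 mm^2) = 1104.25/(1310 * 113.097) m = 0.00745319 m ≈ 7.453 mm

7.453 mm


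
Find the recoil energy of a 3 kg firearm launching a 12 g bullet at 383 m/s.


v_r = m_p*v_p/m_gun = 0.012*383/3 = 1.532 m/s, E_r = 0.5*m_gun*v_r^2 = 0.5*3*1.532^2 = 3.521 J

3.521 J


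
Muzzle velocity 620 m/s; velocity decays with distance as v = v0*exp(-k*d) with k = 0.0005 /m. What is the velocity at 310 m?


v = v0*exp(-k*d) = 620*exp(-0.0005*310) = 531 m/s

531 m/s


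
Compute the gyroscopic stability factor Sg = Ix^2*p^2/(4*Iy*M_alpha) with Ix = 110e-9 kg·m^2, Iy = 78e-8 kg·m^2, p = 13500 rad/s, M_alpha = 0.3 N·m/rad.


Sg = Ix^2 * p^2 / (4 * Iy * M_alpha) = (110e-9)^2 * 13500^2 / (4 * 78e-8 * 0.3) = 2.356

2.356


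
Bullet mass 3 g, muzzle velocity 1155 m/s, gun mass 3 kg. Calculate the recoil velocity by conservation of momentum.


v_recoil = m_p * v_p / m_gun = 0.003 * 1155 / 3 = 1.155 m/s

1.155 m/s


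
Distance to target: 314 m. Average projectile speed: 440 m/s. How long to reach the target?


t = d/v = 314/440 = 0.7136 s

0.7136 s


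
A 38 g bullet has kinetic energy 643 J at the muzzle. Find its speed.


v = sqrt(2*E/m) = sqrt(2*643/0.038) = 184 m/s

184 m/s


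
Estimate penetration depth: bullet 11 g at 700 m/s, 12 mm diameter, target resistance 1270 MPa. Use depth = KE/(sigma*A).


A = pi*(d/2)^2 = pi*(12/2)^2 = 113.097 mm^2
E = 0.5*m*v^2 = 0.5*0.011*700^2 = 2695 J
depth = E/(sigma*A) = 2695 J / (1270 MPa * 113.097 mm^2) = 2695/(1270 * 113.097) m = 0.018763 m ≈ 18.76 mm

18.76 mm


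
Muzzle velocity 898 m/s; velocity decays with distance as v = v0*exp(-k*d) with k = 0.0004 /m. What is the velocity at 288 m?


v = v0*exp(-k*d) = 898*exp(-0.0004*288) = 800.3 m/s

800.3 m/s


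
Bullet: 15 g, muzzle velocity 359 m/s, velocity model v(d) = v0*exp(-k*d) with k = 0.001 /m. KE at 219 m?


v = v0*exp(-k*d) = 359*exp(-0.001*219) = 288.392 m/s
E = 0.5*m*v^2 = 0.5*0.015*288.392^2 = 623.8 J

623.8 J


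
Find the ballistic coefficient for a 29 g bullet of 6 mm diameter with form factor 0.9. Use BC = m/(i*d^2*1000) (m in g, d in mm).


BC = m/(i*d^2*1000) = 29/(0.9 * 6^2 * 1000) = 0.0008951

0.0008951


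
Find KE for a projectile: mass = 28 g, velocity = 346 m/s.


E = 0.5*m*v^2 = 0.5*0.028*346^2 = 1676 J

1676 J


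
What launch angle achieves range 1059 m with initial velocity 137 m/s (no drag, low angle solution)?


sin(2*theta) = R*g/v0^2 = 1059*9.81/137^2 = 0.553508, theta = arcsin(0.553508)/2 = 16.8°

16.8 degrees


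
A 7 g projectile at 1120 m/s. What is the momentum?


p = m*v = 0.007*1120 = 7.84 kg·m/s

7.84 kg·m/s


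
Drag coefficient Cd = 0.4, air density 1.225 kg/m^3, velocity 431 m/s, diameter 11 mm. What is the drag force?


A = pi*(d/2)^2 = pi*(11/2000)^2 = 9.50332e-05 m^2
Fd = 0.5*Cd*rho*A*v^2 = 0.5*0.4*1.225*9.50332e-05*431^2 = 4.325 N

4.325 N


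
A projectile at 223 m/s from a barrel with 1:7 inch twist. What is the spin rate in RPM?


twist_m = 7*0.0254 = 0.1778 m
spin = v/twist = 223/0.1778 = 1254.218 rev/s
RPM = spin*60 = 1254.218*60 ≈ 75253 RPM

75253 RPM


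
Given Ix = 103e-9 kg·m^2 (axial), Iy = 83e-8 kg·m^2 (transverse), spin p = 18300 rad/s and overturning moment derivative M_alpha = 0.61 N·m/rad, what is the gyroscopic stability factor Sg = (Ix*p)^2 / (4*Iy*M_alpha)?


Sg = Ix^2 * p^2 / (4 * Iy * M_alpha) = (103e-9)^2 * 18300^2 / (4 * 83e-8 * 0.61) = 1.754

1.754


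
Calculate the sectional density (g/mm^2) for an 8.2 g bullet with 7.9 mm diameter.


SD = m/d^2 = 8.2/7.9^2 = 0.1314 g/mm^2

0.1314 g/mm^2


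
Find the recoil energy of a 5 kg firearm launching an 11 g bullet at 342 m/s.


v_r = m_p*v_p/m_gun = 0.011*342/5 = 0.7524 m/s, E_r = 0.5*m_gun*v_r^2 = 0.5*5*0.7524^2 = 1.415 J

1.415 J


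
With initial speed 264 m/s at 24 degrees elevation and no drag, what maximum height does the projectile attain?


H = (v0*sin(theta))^2 / (2g) = (264*sin(24°))^2 / (2*9.81) = 587.7 m

587.7 m


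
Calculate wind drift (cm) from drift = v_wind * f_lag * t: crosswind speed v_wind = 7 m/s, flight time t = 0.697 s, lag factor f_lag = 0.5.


drift = v_wind * lag * t = 7 * 0.5 * 0.697 = 2.4395 m ≈ 243.9 cm

243.9 cm


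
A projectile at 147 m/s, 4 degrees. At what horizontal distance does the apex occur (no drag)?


R = v0^2*sin(2*theta)/g = 147^2*sin(2*4°)/9.81 = 306.564 m
apex_dist = R/2 = 306.564/2 = 153.3 m

153.3 m


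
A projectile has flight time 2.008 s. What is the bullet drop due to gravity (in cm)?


drop = 0.5*g*t^2 = 0.5*9.81*2.008^2 = 19.7773 m ≈ 1978 cm

1978 cm


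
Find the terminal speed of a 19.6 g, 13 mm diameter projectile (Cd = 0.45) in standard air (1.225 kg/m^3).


A = pi*(d/2)^2 = pi*(13/2000)^2 = 1.32732e-04 m^2
vt = sqrt(2mg/(Cd*rho*A)) = sqrt(2*0.0196*9.81/(0.45 * 1.225 * 1.32732e-04)) = 72.5 m/s

72.5 m/s


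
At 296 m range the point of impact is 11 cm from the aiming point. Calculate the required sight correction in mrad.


1 mrad subtends 1 cm per 10 m of range, so adj = error_cm / (dist_m / 10) = 11 / (296/10) = 0.3716 mrad

0.3716 mrad


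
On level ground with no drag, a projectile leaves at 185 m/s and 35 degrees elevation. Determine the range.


R = v0^2 * sin(2*theta) / g = 185^2 * sin(2*35°) / 9.81 = 3278 m

3278 m


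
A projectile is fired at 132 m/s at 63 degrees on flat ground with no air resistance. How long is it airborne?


T = 2*v0*sin(theta)/g = 2*132*sin(63°)/9.81 = 23.98 s

23.98 s


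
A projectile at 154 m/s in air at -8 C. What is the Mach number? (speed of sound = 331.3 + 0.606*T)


a = 331.3 + 0.606*(-8) = 326.452 m/s
M = v/a = 154/326.452 = 0.4717

0.4717


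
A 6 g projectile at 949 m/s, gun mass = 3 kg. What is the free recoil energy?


v_r = m_p*v_p/m_gun = 0.006*949/3 = 1.898 m/s, E_r = 0.5*m_gun*v_r^2 = 0.5*3*1.898^2 = 5.404 J

5.404 J


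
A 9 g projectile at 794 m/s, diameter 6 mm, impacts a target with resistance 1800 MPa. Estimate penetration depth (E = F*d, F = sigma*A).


A = pi*(d/2)^2 = pi*(6/2)^2 = 28.2743 mm^2
E = 0.5*m*v^2 = 0.5*0.009*794^2 = 2836.96 J
depth = E/(sigma*A) = 2836.96 J / (1800 MPa * 28.2743 mm^2) = 2836.96/(1800 * 28.2743) m = 0.0557428 m ≈ 55.74 mm

55.74 mm


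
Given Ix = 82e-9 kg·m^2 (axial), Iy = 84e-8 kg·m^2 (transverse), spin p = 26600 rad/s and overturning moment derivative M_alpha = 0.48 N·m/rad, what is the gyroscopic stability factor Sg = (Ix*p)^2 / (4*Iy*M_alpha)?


Sg = Ix^2 * p^2 / (4 * Iy * M_alpha) = (82e-9)^2 * 26600^2 / (4 * 84e-8 * 0.48) = 2.95

2.95


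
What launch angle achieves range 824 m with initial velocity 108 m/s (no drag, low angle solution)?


sin(2*theta) = R*g/v0^2 = 824*9.81/108^2 = 0.693025, theta = arcsin(0.693025)/2 = 21.94°

21.94 degrees


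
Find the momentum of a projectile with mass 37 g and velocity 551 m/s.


p = m*v = 0.037*551 = 20.39 kg·m/s

20.39 kg·m/s


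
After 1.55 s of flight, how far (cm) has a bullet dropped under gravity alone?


drop = 0.5*g*t^2 = 0.5*9.81*1.55^2 = 11.7843 m ≈ 1178 cm

1178 cm


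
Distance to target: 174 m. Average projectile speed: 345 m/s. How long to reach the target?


t = d/v = 174/345 = 0.5043 s

0.5043 s


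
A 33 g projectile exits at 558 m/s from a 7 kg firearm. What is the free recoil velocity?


v_recoil = m_p * v_p / m_gun = 0.033 * 558 / 7 = 2.631 m/s

2.631 m/s


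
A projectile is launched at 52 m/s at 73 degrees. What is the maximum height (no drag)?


H = (v0*sin(theta))^2 / (2g) = (52*sin(73°))^2 / (2*9.81) = 126 m

126 m


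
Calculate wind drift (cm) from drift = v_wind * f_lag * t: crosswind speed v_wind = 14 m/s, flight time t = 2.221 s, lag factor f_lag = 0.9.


drift = v_wind * lag * t = 14 * 0.9 * 2.221 = 27.9846 m ≈ 2798 cm

2798 cm


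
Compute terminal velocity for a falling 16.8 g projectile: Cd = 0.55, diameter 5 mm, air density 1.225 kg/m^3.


A = pi*(d/2)^2 = pi*(5/2000)^2 = 1.96350e-05 m^2
vt = sqrt(2mg/(Cd*rho*A)) = sqrt(2*0.0168*9.81/(0.55 * 1.225 * 1.96350e-05)) = 157.8 m/s

157.8 m/s


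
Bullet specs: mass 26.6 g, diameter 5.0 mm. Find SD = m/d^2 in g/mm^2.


SD = m/d^2 = 26.6/5.0^2 = 1.064 g/mm^2

1.064 g/mm^2


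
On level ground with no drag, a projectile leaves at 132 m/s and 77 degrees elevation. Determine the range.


R = v0^2 * sin(2*theta) / g = 132^2 * sin(2*77°) / 9.81 = 778.6 m

778.6 m


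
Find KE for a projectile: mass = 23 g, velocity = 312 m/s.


E = 0.5*m*v^2 = 0.5*0.023*312^2 = 1119 J

1119 J


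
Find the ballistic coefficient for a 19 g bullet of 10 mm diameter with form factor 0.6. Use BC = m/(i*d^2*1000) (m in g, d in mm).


BC = m/(i*d^2*1000) = 19/(0.6 * 10^2 * 1000) = 0.0003167

0.0003167


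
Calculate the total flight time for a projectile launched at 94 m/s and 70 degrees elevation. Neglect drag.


T = 2*v0*sin(theta)/g = 2*94*sin(70°)/9.81 = 18.01 s

18.01 s


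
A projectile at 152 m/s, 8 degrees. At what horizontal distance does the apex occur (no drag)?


R = v0^2*sin(2*theta)/g = 152^2*sin(2*8°)/9.81 = 649.167 m
apex_dist = R/2 = 649.167/2 = 324.6 m

324.6 m


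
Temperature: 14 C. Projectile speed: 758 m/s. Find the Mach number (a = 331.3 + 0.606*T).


a = 331.3 + 0.606*(14) = 339.784 m/s
M = v/a = 758/339.784 = 2.231

2.231


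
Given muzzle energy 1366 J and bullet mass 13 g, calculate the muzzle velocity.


v = sqrt(2*E/m) = sqrt(2*1366/0.013) = 458.4 m/s

458.4 m/s


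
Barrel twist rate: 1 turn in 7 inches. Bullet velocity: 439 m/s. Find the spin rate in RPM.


twist_m = 7*0.0254 = 0.1778 m
spin = v/twist = 439/0.1778 = 2469.066 rev/s
RPM = spin*60 = 2469.066*60 ≈ 148144 RPM

148144 RPM


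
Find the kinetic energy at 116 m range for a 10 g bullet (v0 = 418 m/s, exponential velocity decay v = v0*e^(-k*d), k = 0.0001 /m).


v = v0*exp(-k*d) = 418*exp(-0.0001*116) = 413.179 m/s
E = 0.5*m*v^2 = 0.5*0.01*413.179^2 = 853.6 J

853.6 J


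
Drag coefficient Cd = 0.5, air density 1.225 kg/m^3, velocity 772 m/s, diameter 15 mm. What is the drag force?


A = pi*(d/2)^2 = pi*(15/2000)^2 = 1.76715e-04 m^2
Fd = 0.5*Cd*rho*A*v^2 = 0.5*0.5*1.225*1.76715e-04*772^2 = 32.25 N

32.25 N


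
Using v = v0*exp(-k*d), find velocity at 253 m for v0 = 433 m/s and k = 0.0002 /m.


v = v0*exp(-k*d) = 433*exp(-0.0002*253) = 411.6 m/s

411.6 m/s


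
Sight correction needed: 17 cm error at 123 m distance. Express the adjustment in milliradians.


1 mrad subtends 1 cm per 10 m of range, so adj = error_cm / (dist_m / 10) = 17 / (123/10) = 1.382 mrad

1.382 mrad
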